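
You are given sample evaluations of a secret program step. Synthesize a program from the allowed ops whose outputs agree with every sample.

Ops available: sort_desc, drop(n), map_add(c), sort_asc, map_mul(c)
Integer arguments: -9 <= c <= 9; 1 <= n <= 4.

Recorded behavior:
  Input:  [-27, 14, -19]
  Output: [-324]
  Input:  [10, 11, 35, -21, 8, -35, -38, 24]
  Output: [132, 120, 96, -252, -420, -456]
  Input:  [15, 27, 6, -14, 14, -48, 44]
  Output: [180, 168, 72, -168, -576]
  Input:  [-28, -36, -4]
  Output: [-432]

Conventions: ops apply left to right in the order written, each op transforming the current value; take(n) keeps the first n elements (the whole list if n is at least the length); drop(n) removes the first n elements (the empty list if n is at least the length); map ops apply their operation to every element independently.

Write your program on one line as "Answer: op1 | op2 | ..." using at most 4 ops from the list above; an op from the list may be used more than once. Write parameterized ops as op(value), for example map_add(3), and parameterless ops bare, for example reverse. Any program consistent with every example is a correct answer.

sort_desc | map_mul(-3) | map_mul(-4) | drop(2)

Check, running the answer program on each example:
  [-27, 14, -19] -> [14, -19, -27] -> [-42, 57, 81] -> [168, -228, -324] -> [-324]
  [10, 11, 35, -21, 8, -35, -38, 24] -> [35, 24, 11, 10, 8, -21, -35, -38] -> [-105, -72, -33, -30, -24, 63, 105, 114] -> [420, 288, 132, 120, 96, -252, -420, -456] -> [132, 120, 96, -252, -420, -456]
  [15, 27, 6, -14, 14, -48, 44] -> [44, 27, 15, 14, 6, -14, -48] -> [-132, -81, -45, -42, -18, 42, 144] -> [528, 324, 180, 168, 72, -168, -576] -> [180, 168, 72, -168, -576]
  [-28, -36, -4] -> [-4, -28, -36] -> [12, 84, 108] -> [-48, -336, -432] -> [-432]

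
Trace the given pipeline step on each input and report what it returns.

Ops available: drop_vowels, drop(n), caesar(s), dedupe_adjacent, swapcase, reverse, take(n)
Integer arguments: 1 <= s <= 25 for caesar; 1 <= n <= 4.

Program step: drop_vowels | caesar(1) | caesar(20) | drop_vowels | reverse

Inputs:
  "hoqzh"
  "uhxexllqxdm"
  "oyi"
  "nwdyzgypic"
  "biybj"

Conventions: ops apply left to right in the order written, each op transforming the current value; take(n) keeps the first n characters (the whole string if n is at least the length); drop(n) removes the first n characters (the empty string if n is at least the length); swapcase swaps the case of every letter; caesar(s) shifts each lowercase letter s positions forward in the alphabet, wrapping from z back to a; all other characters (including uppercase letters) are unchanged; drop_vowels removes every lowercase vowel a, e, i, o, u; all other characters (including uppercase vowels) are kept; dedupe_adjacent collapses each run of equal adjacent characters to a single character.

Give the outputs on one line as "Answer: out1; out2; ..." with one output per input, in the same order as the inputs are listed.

Execution, op by op:
  "hoqzh" -> "hqzh" -> "irai" -> "cluc" -> "clc" -> "clc"
  "uhxexllqxdm" -> "hxxllqxdm" -> "iyymmryen" -> "cssgglsyh" -> "cssgglsyh" -> "hyslggssc"
  "oyi" -> "y" -> "z" -> "t" -> "t" -> "t"
  "nwdyzgypic" -> "nwdyzgypc" -> "oxezahzqd" -> "irytubtkx" -> "rytbtkx" -> "xktbtyr"
  "biybj" -> "bybj" -> "czck" -> "wtwe" -> "wtw" -> "wtw"

"clc"; "hyslggssc"; "t"; "xktbtyr"; "wtw"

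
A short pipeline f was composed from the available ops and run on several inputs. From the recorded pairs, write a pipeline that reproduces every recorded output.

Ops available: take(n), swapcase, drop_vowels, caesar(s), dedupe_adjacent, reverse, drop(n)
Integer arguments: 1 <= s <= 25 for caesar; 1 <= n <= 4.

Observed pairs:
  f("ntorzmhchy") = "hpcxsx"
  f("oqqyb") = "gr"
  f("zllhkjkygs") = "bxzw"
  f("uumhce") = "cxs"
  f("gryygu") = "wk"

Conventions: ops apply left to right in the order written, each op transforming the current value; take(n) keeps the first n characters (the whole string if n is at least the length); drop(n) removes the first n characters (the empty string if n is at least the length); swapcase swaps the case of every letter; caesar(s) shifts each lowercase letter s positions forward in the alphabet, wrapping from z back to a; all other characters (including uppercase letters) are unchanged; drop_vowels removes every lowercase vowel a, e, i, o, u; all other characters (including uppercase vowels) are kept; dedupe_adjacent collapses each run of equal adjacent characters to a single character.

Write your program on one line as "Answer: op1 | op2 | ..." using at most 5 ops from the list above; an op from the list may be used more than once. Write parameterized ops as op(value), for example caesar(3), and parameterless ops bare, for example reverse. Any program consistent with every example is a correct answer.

drop(2) | caesar(3) | caesar(11) | caesar(2) | drop_vowels

Check, running the answer program on each example:
  "ntorzmhchy" -> "orzmhchy" -> "rucpkfkb" -> "cfnavqvm" -> "ehpcxsxo" -> "hpcxsx"
  "oqqyb" -> "qyb" -> "tbe" -> "emp" -> "gor" -> "gr"
  "zllhkjkygs" -> "lhkjkygs" -> "oknmnbjv" -> "zvyxymug" -> "bxazaowi" -> "bxzw"
  "uumhce" -> "mhce" -> "pkfh" -> "avqs" -> "cxsu" -> "cxs"
  "gryygu" -> "yygu" -> "bbjx" -> "mmui" -> "oowk" -> "wk"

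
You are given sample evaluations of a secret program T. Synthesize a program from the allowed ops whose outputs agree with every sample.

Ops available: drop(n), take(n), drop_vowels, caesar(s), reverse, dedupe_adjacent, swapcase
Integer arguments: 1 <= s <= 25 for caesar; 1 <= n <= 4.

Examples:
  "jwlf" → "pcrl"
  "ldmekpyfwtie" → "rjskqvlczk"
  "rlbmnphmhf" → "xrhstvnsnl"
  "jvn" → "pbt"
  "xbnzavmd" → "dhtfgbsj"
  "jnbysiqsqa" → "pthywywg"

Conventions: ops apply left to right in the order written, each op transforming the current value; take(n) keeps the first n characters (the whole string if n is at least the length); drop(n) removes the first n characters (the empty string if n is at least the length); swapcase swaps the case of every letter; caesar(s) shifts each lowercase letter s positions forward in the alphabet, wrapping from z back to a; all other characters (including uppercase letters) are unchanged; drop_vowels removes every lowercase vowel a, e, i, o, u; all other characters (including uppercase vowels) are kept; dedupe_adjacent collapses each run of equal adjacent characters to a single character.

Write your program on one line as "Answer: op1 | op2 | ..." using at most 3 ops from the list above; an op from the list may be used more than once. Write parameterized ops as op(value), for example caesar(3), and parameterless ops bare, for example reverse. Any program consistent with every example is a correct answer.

caesar(6) | drop_vowels

Check, running the answer program on each example:
  "jwlf" -> "pcrl" -> "pcrl"
  "ldmekpyfwtie" -> "rjskqvelczok" -> "rjskqvlczk"
  "rlbmnphmhf" -> "xrhstvnsnl" -> "xrhstvnsnl"
  "jvn" -> "pbt" -> "pbt"
  "xbnzavmd" -> "dhtfgbsj" -> "dhtfgbsj"
  "jnbysiqsqa" -> "ptheyowywg" -> "pthywywg"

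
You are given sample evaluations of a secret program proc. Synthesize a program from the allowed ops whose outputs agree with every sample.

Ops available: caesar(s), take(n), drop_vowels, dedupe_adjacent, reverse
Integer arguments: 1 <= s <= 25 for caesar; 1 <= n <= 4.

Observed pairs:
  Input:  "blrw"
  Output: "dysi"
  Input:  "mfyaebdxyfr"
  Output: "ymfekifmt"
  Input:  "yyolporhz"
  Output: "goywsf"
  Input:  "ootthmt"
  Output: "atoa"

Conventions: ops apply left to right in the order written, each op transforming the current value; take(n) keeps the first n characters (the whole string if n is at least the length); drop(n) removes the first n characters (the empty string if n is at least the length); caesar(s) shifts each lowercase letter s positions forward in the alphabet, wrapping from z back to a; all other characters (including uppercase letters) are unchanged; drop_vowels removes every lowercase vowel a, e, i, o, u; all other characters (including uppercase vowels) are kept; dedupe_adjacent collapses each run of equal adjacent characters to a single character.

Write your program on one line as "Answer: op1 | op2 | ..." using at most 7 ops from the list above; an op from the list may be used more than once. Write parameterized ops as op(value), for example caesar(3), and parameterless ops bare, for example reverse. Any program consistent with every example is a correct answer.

reverse | drop_vowels | reverse | dedupe_adjacent | caesar(7) | reverse

Check, running the answer program on each example:
  "blrw" -> "wrlb" -> "wrlb" -> "blrw" -> "blrw" -> "isyd" -> "dysi"
  "mfyaebdxyfr" -> "rfyxdbeayfm" -> "rfyxdbyfm" -> "mfybdxyfr" -> "mfybdxyfr" -> "tmfikefmy" -> "ymfekifmt"
  "yyolporhz" -> "zhroployy" -> "zhrplyy" -> "yylprhz" -> "ylprhz" -> "fswyog" -> "goywsf"
  "ootthmt" -> "tmhttoo" -> "tmhtt" -> "tthmt" -> "thmt" -> "aota" -> "atoa"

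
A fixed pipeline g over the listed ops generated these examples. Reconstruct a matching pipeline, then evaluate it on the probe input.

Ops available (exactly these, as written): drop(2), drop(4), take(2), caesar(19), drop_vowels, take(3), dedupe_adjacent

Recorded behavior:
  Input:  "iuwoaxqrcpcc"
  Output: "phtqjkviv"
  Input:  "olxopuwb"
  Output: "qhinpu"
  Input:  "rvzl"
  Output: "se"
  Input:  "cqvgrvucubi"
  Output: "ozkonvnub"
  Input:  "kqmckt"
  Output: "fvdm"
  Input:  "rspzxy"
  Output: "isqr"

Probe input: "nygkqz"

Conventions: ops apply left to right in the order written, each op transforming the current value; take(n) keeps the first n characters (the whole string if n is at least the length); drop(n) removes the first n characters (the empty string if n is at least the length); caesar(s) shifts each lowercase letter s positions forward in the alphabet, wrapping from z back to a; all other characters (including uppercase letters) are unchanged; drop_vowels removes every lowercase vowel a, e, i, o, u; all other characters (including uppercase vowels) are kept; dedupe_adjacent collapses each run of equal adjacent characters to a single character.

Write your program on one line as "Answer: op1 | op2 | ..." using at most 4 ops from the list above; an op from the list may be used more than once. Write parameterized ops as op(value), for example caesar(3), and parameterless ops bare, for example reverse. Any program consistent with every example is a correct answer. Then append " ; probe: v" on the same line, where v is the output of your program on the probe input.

caesar(19) | drop(2) | dedupe_adjacent ; probe: "zdjs"

Check, running the answer program on each example:
  "iuwoaxqrcpcc" -> "bnphtqjkvivv" -> "phtqjkvivv" -> "phtqjkviv"
  "olxopuwb" -> "heqhinpu" -> "qhinpu" -> "qhinpu"
  "rvzl" -> "kose" -> "se" -> "se"
  "cqvgrvucubi" -> "vjozkonvnub" -> "ozkonvnub" -> "ozkonvnub"
  "kqmckt" -> "djfvdm" -> "fvdm" -> "fvdm"
  "rspzxy" -> "klisqr" -> "isqr" -> "isqr"
  probe: "nygkqz" -> "grzdjs" -> "zdjs" -> "zdjs"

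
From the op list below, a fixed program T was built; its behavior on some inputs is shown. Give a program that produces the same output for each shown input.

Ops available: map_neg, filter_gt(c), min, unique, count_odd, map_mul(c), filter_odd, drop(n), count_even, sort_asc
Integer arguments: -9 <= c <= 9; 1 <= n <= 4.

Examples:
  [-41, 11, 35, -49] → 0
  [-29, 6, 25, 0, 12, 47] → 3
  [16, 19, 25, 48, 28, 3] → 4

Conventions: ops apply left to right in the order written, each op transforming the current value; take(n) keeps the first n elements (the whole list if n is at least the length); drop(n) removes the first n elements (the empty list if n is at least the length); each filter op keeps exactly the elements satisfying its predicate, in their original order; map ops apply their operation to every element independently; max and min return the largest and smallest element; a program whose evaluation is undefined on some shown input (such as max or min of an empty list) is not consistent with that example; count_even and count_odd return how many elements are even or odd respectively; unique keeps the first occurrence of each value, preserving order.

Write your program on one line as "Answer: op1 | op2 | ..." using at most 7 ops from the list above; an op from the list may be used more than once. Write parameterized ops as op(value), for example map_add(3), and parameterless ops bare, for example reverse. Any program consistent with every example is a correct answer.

filter_gt(-1) | drop(1) | map_mul(4) | map_mul(4) | drop(1) | count_even

Check, running the answer program on each example:
  [-41, 11, 35, -49] -> [11, 35] -> [35] -> [140] -> [560] -> [] -> 0
  [-29, 6, 25, 0, 12, 47] -> [6, 25, 0, 12, 47] -> [25, 0, 12, 47] -> [100, 0, 48, 188] -> [400, 0, 192, 752] -> [0, 192, 752] -> 3
  [16, 19, 25, 48, 28, 3] -> [16, 19, 25, 48, 28, 3] -> [19, 25, 48, 28, 3] -> [76, 100, 192, 112, 12] -> [304, 400, 768, 448, 48] -> [400, 768, 448, 48] -> 4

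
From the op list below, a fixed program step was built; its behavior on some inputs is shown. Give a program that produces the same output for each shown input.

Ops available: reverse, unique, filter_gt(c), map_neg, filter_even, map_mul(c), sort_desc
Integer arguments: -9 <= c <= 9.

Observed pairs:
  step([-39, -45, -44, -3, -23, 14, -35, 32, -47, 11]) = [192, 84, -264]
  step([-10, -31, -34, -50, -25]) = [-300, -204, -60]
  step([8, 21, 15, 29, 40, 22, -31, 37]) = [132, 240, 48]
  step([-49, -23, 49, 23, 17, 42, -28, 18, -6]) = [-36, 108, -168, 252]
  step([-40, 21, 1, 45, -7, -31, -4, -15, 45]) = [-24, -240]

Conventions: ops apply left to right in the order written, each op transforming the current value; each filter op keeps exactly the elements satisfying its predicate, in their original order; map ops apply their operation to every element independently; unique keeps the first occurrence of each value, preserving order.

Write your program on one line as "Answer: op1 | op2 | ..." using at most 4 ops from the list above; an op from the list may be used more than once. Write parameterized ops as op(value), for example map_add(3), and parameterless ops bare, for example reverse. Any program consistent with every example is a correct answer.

filter_even | reverse | map_mul(6)

Check, running the answer program on each example:
  [-39, -45, -44, -3, -23, 14, -35, 32, -47, 11] -> [-44, 14, 32] -> [32, 14, -44] -> [192, 84, -264]
  [-10, -31, -34, -50, -25] -> [-10, -34, -50] -> [-50, -34, -10] -> [-300, -204, -60]
  [8, 21, 15, 29, 40, 22, -31, 37] -> [8, 40, 22] -> [22, 40, 8] -> [132, 240, 48]
  [-49, -23, 49, 23, 17, 42, -28, 18, -6] -> [42, -28, 18, -6] -> [-6, 18, -28, 42] -> [-36, 108, -168, 252]
  [-40, 21, 1, 45, -7, -31, -4, -15, 45] -> [-40, -4] -> [-4, -40] -> [-24, -240]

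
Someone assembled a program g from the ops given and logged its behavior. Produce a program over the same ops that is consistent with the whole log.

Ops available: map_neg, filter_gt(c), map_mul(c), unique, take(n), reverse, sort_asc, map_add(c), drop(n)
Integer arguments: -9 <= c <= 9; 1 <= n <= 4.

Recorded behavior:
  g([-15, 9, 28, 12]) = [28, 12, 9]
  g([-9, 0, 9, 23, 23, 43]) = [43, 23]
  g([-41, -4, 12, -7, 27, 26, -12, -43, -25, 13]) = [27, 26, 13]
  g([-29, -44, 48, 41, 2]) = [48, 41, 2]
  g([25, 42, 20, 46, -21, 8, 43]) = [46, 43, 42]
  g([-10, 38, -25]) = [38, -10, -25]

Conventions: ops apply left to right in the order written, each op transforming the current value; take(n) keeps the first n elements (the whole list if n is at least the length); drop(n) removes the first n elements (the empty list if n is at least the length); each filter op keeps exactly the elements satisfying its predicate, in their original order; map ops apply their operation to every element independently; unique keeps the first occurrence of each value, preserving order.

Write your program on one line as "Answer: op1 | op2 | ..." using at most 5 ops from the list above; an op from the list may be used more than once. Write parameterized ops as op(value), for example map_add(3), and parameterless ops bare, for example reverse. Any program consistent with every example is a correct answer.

sort_asc | reverse | take(3) | unique

Check, running the answer program on each example:
  [-15, 9, 28, 12] -> [-15, 9, 12, 28] -> [28, 12, 9, -15] -> [28, 12, 9] -> [28, 12, 9]
  [-9, 0, 9, 23, 23, 43] -> [-9, 0, 9, 23, 23, 43] -> [43, 23, 23, 9, 0, -9] -> [43, 23, 23] -> [43, 23]
  [-41, -4, 12, -7, 27, 26, -12, -43, -25, 13] -> [-43, -41, -25, -12, -7, -4, 12, 13, 26, 27] -> [27, 26, 13, 12, -4, -7, -12, -25, -41, -43] -> [27, 26, 13] -> [27, 26, 13]
  [-29, -44, 48, 41, 2] -> [-44, -29, 2, 41, 48] -> [48, 41, 2, -29, -44] -> [48, 41, 2] -> [48, 41, 2]
  [25, 42, 20, 46, -21, 8, 43] -> [-21, 8, 20, 25, 42, 43, 46] -> [46, 43, 42, 25, 20, 8, -21] -> [46, 43, 42] -> [46, 43, 42]
  [-10, 38, -25] -> [-25, -10, 38] -> [38, -10, -25] -> [38, -10, -25] -> [38, -10, -25]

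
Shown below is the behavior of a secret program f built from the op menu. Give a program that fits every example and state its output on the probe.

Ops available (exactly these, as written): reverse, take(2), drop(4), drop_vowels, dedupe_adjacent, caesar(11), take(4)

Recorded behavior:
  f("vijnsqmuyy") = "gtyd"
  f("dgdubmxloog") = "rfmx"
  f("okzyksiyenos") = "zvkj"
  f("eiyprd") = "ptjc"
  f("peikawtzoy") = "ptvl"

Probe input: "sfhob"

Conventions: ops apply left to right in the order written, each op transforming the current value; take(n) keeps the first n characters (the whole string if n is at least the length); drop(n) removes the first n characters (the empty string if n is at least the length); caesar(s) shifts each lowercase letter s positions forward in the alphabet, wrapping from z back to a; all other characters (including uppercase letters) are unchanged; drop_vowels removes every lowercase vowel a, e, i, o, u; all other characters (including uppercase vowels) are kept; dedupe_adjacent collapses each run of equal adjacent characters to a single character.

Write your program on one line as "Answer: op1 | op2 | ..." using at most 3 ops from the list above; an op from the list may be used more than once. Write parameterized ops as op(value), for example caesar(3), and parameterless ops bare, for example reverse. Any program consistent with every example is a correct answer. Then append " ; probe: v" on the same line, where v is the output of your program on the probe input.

caesar(11) | drop_vowels | take(4) ; probe: "dqsz"

Check, running the answer program on each example:
  "vijnsqmuyy" -> "gtuydbxfjj" -> "gtydbxfjj" -> "gtyd"
  "dgdubmxloog" -> "orofmxiwzzr" -> "rfmxwzzr" -> "rfmx"
  "okzyksiyenos" -> "zvkjvdtjpyzd" -> "zvkjvdtjpyzd" -> "zvkj"
  "eiyprd" -> "ptjaco" -> "ptjc" -> "ptjc"
  "peikawtzoy" -> "aptvlhekzj" -> "ptvlhkzj" -> "ptvl"
  probe: "sfhob" -> "dqszm" -> "dqszm" -> "dqsz"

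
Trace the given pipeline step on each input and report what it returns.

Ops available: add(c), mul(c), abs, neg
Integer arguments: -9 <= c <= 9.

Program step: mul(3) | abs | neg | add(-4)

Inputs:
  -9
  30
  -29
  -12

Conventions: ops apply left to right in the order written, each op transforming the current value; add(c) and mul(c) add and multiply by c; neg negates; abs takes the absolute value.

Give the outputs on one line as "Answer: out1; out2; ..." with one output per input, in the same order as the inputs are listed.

Execution, op by op:
  -9 -> -27 -> 27 -> -27 -> -31
  30 -> 90 -> 90 -> -90 -> -94
  -29 -> -87 -> 87 -> -87 -> -91
  -12 -> -36 -> 36 -> -36 -> -40

-31; -94; -91; -40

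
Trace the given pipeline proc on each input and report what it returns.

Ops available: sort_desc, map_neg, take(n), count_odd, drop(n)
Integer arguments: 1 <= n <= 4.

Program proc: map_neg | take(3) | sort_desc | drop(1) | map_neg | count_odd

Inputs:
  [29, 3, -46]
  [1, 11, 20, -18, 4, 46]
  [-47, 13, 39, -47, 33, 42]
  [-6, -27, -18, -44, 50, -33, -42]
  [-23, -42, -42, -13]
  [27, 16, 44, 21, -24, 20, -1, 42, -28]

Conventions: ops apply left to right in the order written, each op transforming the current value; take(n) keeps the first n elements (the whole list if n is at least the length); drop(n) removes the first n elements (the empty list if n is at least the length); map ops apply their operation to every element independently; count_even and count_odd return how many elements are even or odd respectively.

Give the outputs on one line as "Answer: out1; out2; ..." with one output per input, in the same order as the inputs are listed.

2; 1; 2; 0; 1; 1

Execution, op by op:
  [29, 3, -46] -> [-29, -3, 46] -> [-29, -3, 46] -> [46, -3, -29] -> [-3, -29] -> [3, 29] -> 2
  [1, 11, 20, -18, 4, 46] -> [-1, -11, -20, 18, -4, -46] -> [-1, -11, -20] -> [-1, -11, -20] -> [-11, -20] -> [11, 20] -> 1
  [-47, 13, 39, -47, 33, 42] -> [47, -13, -39, 47, -33, -42] -> [47, -13, -39] -> [47, -13, -39] -> [-13, -39] -> [13, 39] -> 2
  [-6, -27, -18, -44, 50, -33, -42] -> [6, 27, 18, 44, -50, 33, 42] -> [6, 27, 18] -> [27, 18, 6] -> [18, 6] -> [-18, -6] -> 0
  [-23, -42, -42, -13] -> [23, 42, 42, 13] -> [23, 42, 42] -> [42, 42, 23] -> [42, 23] -> [-42, -23] -> 1
  [27, 16, 44, 21, -24, 20, -1, 42, -28] -> [-27, -16, -44, -21, 24, -20, 1, -42, 28] -> [-27, -16, -44] -> [-16, -27, -44] -> [-27, -44] -> [27, 44] -> 1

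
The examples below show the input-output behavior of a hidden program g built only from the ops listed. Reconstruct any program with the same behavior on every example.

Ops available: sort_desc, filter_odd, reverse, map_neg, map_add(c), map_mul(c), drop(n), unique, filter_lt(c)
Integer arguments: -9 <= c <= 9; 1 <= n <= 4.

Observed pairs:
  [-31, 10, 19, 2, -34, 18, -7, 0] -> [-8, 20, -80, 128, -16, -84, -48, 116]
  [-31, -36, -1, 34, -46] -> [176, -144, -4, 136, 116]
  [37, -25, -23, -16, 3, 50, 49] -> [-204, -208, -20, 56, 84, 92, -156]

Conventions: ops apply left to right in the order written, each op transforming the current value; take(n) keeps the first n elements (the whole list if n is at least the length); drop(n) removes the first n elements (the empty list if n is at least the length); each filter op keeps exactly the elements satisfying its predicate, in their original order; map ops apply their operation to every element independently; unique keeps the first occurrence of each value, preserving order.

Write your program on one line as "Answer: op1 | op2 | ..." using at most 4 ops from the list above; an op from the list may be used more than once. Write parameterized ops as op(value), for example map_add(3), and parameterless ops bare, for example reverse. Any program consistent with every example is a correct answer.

reverse | map_mul(-4) | map_add(-8)

Check, running the answer program on each example:
  [-31, 10, 19, 2, -34, 18, -7, 0] -> [0, -7, 18, -34, 2, 19, 10, -31] -> [0, 28, -72, 136, -8, -76, -40, 124] -> [-8, 20, -80, 128, -16, -84, -48, 116]
  [-31, -36, -1, 34, -46] -> [-46, 34, -1, -36, -31] -> [184, -136, 4, 144, 124] -> [176, -144, -4, 136, 116]
  [37, -25, -23, -16, 3, 50, 49] -> [49, 50, 3, -16, -23, -25, 37] -> [-196, -200, -12, 64, 92, 100, -148] -> [-204, -208, -20, 56, 84, 92, -156]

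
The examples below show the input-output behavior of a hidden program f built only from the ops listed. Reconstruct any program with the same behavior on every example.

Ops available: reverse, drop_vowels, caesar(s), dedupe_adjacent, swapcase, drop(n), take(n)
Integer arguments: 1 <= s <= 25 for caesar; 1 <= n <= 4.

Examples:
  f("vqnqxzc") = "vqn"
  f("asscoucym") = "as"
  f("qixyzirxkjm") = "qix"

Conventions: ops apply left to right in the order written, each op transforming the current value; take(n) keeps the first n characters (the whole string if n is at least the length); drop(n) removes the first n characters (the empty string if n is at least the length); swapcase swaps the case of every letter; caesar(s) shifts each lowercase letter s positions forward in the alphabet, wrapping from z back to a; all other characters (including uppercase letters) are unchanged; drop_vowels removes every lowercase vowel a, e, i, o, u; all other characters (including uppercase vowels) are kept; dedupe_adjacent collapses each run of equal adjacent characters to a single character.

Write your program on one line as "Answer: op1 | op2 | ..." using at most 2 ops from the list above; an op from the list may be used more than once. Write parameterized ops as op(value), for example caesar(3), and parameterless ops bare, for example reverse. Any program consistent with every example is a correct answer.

take(3) | dedupe_adjacent

Check, running the answer program on each example:
  "vqnqxzc" -> "vqn" -> "vqn"
  "asscoucym" -> "ass" -> "as"
  "qixyzirxkjm" -> "qix" -> "qix"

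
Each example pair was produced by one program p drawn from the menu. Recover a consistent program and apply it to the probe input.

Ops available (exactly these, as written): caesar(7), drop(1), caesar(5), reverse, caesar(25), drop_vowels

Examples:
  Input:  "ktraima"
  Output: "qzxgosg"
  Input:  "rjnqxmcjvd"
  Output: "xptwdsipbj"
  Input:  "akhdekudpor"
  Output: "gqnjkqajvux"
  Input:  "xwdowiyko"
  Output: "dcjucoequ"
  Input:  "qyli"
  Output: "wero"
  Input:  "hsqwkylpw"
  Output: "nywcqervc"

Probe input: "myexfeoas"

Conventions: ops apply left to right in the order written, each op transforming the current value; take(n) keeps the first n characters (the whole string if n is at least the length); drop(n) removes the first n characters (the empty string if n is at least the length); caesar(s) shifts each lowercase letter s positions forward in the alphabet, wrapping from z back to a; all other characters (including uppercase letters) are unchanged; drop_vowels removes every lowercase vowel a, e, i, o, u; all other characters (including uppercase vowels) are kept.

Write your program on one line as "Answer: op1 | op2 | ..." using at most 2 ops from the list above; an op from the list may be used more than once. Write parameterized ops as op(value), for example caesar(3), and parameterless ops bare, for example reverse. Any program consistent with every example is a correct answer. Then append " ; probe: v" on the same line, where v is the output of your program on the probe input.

caesar(7) | caesar(25) ; probe: "sekdlkugy"

Check, running the answer program on each example:
  "ktraima" -> "rayhpth" -> "qzxgosg"
  "rjnqxmcjvd" -> "yquxetjqck" -> "xptwdsipbj"
  "akhdekudpor" -> "hroklrbkwvy" -> "gqnjkqajvux"
  "xwdowiyko" -> "edkvdpfrv" -> "dcjucoequ"
  "qyli" -> "xfsp" -> "wero"
  "hsqwkylpw" -> "ozxdrfswd" -> "nywcqervc"
  probe: "myexfeoas" -> "tflemlvhz" -> "sekdlkugy"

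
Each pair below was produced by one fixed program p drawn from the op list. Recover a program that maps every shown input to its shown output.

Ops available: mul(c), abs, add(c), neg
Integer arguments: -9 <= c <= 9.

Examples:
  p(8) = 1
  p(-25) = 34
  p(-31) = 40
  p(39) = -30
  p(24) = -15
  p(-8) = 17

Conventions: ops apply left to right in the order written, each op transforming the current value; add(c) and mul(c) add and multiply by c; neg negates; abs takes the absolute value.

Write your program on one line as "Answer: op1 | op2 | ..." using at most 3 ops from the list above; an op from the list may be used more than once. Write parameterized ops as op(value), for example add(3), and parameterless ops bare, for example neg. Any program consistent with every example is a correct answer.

mul(-1) | add(9)

Check, running the answer program on each example:
  8 -> -8 -> 1
  -25 -> 25 -> 34
  -31 -> 31 -> 40
  39 -> -39 -> -30
  24 -> -24 -> -15
  -8 -> 8 -> 17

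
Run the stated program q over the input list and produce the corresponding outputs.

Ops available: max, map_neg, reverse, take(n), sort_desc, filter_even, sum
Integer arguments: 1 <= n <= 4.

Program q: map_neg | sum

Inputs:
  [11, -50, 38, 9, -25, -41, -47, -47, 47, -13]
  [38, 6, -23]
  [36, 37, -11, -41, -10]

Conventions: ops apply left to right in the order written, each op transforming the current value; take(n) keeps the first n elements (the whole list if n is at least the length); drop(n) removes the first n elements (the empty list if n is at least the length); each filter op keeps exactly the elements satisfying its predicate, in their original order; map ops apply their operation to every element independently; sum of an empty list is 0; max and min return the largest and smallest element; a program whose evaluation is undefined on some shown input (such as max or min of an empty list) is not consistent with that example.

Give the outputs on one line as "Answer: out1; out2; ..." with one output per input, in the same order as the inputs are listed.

Execution, op by op:
  [11, -50, 38, 9, -25, -41, -47, -47, 47, -13] -> [-11, 50, -38, -9, 25, 41, 47, 47, -47, 13] -> 118
  [38, 6, -23] -> [-38, -6, 23] -> -21
  [36, 37, -11, -41, -10] -> [-36, -37, 11, 41, 10] -> -11

118; -21; -11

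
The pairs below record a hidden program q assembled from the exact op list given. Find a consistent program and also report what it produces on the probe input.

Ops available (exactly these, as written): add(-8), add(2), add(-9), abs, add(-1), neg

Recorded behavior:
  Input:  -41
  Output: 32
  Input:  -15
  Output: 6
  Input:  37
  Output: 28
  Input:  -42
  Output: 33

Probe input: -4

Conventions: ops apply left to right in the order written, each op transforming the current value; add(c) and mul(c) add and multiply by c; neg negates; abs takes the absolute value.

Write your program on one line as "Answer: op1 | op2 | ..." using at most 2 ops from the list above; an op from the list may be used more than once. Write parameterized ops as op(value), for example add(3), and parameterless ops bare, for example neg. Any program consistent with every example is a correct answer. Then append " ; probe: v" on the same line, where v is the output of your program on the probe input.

abs | add(-9) ; probe: -5

Check, running the answer program on each example:
  -41 -> 41 -> 32
  -15 -> 15 -> 6
  37 -> 37 -> 28
  -42 -> 42 -> 33
  probe: -4 -> 4 -> -5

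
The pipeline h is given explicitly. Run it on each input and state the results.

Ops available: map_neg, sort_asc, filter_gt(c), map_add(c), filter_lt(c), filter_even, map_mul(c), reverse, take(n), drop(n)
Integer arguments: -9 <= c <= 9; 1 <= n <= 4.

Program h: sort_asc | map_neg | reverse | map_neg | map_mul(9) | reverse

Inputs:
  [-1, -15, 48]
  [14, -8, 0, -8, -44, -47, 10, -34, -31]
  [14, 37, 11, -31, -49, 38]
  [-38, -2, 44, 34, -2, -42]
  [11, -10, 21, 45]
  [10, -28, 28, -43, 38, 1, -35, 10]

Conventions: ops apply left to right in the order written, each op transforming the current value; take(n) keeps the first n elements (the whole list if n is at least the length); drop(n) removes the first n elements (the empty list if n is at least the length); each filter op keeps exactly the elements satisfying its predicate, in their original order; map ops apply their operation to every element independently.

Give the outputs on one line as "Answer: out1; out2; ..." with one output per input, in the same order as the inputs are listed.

[-135, -9, 432]; [-423, -396, -306, -279, -72, -72, 0, 90, 126]; [-441, -279, 99, 126, 333, 342]; [-378, -342, -18, -18, 306, 396]; [-90, 99, 189, 405]; [-387, -315, -252, 9, 90, 90, 252, 342]

Execution, op by op:
  [-1, -15, 48] -> [-15, -1, 48] -> [15, 1, -48] -> [-48, 1, 15] -> [48, -1, -15] -> [432, -9, -135] -> [-135, -9, 432]
  [14, -8, 0, -8, -44, -47, 10, -34, -31] -> [-47, -44, -34, -31, -8, -8, 0, 10, 14] -> [47, 44, 34, 31, 8, 8, 0, -10, -14] -> [-14, -10, 0, 8, 8, 31, 34, 44, 47] -> [14, 10, 0, -8, -8, -31, -34, -44, -47] -> [126, 90, 0, -72, -72, -279, -306, -396, -423] -> [-423, -396, -306, -279, -72, -72, 0, 90, 126]
  [14, 37, 11, -31, -49, 38] -> [-49, -31, 11, 14, 37, 38] -> [49, 31, -11, -14, -37, -38] -> [-38, -37, -14, -11, 31, 49] -> [38, 37, 14, 11, -31, -49] -> [342, 333, 126, 99, -279, -441] -> [-441, -279, 99, 126, 333, 342]
  [-38, -2, 44, 34, -2, -42] -> [-42, -38, -2, -2, 34, 44] -> [42, 38, 2, 2, -34, -44] -> [-44, -34, 2, 2, 38, 42] -> [44, 34, -2, -2, -38, -42] -> [396, 306, -18, -18, -342, -378] -> [-378, -342, -18, -18, 306, 396]
  [11, -10, 21, 45] -> [-10, 11, 21, 45] -> [10, -11, -21, -45] -> [-45, -21, -11, 10] -> [45, 21, 11, -10] -> [405, 189, 99, -90] -> [-90, 99, 189, 405]
  [10, -28, 28, -43, 38, 1, -35, 10] -> [-43, -35, -28, 1, 10, 10, 28, 38] -> [43, 35, 28, -1, -10, -10, -28, -38] -> [-38, -28, -10, -10, -1, 28, 35, 43] -> [38, 28, 10, 10, 1, -28, -35, -43] -> [342, 252, 90, 90, 9, -252, -315, -387] -> [-387, -315, -252, 9, 90, 90, 252, 342]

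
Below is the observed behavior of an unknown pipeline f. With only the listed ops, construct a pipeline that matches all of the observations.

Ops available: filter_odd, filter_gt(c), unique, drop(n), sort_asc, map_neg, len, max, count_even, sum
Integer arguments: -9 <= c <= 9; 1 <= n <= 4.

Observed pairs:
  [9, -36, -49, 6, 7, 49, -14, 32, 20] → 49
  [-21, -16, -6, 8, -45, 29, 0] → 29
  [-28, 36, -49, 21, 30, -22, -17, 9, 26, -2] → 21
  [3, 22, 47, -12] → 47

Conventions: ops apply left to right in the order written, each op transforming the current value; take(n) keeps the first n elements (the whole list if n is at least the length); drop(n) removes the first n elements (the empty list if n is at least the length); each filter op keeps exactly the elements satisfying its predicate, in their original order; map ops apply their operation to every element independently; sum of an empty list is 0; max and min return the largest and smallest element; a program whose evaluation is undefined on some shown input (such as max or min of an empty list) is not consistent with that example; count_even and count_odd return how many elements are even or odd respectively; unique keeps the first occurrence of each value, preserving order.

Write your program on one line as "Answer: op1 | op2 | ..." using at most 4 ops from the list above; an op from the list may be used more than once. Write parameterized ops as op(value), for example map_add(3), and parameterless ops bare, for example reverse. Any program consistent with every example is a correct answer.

filter_odd | sort_asc | filter_gt(9) | sum

Check, running the answer program on each example:
  [9, -36, -49, 6, 7, 49, -14, 32, 20] -> [9, -49, 7, 49] -> [-49, 7, 9, 49] -> [49] -> 49
  [-21, -16, -6, 8, -45, 29, 0] -> [-21, -45, 29] -> [-45, -21, 29] -> [29] -> 29
  [-28, 36, -49, 21, 30, -22, -17, 9, 26, -2] -> [-49, 21, -17, 9] -> [-49, -17, 9, 21] -> [21] -> 21
  [3, 22, 47, -12] -> [3, 47] -> [3, 47] -> [47] -> 47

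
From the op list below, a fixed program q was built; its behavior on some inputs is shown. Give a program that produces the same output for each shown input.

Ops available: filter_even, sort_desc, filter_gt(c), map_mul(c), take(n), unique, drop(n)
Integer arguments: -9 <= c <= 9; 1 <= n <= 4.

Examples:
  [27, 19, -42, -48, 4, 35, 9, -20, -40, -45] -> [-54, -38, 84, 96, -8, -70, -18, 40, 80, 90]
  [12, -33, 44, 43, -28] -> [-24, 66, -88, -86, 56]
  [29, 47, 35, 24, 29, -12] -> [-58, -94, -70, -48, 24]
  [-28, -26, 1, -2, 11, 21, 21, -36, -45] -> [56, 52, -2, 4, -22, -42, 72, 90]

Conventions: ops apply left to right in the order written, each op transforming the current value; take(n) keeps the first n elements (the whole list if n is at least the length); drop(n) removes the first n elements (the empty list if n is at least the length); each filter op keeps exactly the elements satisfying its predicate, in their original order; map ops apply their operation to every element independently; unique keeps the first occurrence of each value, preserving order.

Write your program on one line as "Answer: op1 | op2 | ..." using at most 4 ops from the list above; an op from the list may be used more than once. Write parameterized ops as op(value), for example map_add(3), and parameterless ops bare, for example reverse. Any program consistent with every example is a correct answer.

map_mul(-1) | unique | map_mul(2)

Check, running the answer program on each example:
  [27, 19, -42, -48, 4, 35, 9, -20, -40, -45] -> [-27, -19, 42, 48, -4, -35, -9, 20, 40, 45] -> [-27, -19, 42, 48, -4, -35, -9, 20, 40, 45] -> [-54, -38, 84, 96, -8, -70, -18, 40, 80, 90]
  [12, -33, 44, 43, -28] -> [-12, 33, -44, -43, 28] -> [-12, 33, -44, -43, 28] -> [-24, 66, -88, -86, 56]
  [29, 47, 35, 24, 29, -12] -> [-29, -47, -35, -24, -29, 12] -> [-29, -47, -35, -24, 12] -> [-58, -94, -70, -48, 24]
  [-28, -26, 1, -2, 11, 21, 21, -36, -45] -> [28, 26, -1, 2, -11, -21, -21, 36, 45] -> [28, 26, -1, 2, -11, -21, 36, 45] -> [56, 52, -2, 4, -22, -42, 72, 90]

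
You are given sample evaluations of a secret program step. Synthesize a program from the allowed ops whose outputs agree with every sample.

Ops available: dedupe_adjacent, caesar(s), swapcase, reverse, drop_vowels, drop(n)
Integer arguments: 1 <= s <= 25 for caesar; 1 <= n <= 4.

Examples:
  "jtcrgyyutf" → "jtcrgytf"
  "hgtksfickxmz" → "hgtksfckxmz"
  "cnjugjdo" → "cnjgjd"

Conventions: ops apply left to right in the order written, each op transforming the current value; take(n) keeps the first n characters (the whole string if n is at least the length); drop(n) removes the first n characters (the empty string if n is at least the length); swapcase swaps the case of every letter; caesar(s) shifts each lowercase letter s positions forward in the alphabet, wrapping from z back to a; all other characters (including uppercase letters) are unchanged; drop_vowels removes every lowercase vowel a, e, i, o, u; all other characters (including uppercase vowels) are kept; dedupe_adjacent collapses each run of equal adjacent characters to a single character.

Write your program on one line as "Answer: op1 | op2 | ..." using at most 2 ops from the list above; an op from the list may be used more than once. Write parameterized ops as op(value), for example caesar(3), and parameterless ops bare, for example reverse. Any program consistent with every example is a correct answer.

dedupe_adjacent | drop_vowels

Check, running the answer program on each example:
  "jtcrgyyutf" -> "jtcrgyutf" -> "jtcrgytf"
  "hgtksfickxmz" -> "hgtksfickxmz" -> "hgtksfckxmz"
  "cnjugjdo" -> "cnjugjdo" -> "cnjgjd"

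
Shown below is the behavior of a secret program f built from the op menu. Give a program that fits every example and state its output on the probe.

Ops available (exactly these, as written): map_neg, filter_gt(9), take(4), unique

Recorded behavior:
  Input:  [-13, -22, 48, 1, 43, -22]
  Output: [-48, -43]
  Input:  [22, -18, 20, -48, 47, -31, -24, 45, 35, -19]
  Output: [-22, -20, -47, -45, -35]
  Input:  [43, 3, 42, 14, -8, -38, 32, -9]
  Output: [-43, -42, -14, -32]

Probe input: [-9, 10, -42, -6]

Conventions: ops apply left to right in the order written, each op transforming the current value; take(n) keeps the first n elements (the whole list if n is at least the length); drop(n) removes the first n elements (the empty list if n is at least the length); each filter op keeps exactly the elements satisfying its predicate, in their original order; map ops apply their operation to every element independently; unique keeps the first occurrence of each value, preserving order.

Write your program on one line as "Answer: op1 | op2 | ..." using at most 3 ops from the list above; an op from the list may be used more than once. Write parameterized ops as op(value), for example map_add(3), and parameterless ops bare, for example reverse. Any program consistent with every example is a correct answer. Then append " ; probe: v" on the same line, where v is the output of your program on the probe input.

filter_gt(9) | map_neg ; probe: [-10]

Check, running the answer program on each example:
  [-13, -22, 48, 1, 43, -22] -> [48, 43] -> [-48, -43]
  [22, -18, 20, -48, 47, -31, -24, 45, 35, -19] -> [22, 20, 47, 45, 35] -> [-22, -20, -47, -45, -35]
  [43, 3, 42, 14, -8, -38, 32, -9] -> [43, 42, 14, 32] -> [-43, -42, -14, -32]
  probe: [-9, 10, -42, -6] -> [10] -> [-10]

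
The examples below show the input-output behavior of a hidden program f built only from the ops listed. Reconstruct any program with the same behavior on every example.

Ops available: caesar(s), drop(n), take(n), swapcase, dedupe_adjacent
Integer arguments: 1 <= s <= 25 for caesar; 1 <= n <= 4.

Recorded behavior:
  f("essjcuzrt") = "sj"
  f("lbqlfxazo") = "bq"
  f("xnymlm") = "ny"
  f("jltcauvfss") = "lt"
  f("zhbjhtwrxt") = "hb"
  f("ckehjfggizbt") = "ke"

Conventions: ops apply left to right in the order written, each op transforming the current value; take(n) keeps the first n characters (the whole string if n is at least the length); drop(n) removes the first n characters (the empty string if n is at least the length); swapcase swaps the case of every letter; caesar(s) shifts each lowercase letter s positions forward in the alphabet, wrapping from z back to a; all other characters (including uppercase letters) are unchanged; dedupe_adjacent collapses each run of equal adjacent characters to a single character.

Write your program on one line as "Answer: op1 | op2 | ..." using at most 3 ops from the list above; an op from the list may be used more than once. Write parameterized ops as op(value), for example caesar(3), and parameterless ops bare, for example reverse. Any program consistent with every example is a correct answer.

drop(1) | dedupe_adjacent | take(2)

Check, running the answer program on each example:
  "essjcuzrt" -> "ssjcuzrt" -> "sjcuzrt" -> "sj"
  "lbqlfxazo" -> "bqlfxazo" -> "bqlfxazo" -> "bq"
  "xnymlm" -> "nymlm" -> "nymlm" -> "ny"
  "jltcauvfss" -> "ltcauvfss" -> "ltcauvfs" -> "lt"
  "zhbjhtwrxt" -> "hbjhtwrxt" -> "hbjhtwrxt" -> "hb"
  "ckehjfggizbt" -> "kehjfggizbt" -> "kehjfgizbt" -> "ke"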